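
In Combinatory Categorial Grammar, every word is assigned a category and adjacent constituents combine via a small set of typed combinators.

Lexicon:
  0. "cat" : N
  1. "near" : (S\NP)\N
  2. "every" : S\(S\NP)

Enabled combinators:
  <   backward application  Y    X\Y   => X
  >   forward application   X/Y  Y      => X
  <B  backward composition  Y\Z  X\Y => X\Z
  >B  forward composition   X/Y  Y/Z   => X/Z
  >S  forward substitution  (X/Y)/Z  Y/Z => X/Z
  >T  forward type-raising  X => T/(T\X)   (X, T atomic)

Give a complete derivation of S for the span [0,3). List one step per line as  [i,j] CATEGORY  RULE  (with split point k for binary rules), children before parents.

[0,1] N  lex  "cat"
[1,2] (S\NP)\N  lex  "near"
[0,2] S\NP  <  k=1
[2,3] S\(S\NP)  lex  "every"
[0,3] S  <  k=2

[0,3] S   <
  [0,2] S\NP   <
    [0,1] "cat" : N
    [1,2] "near" : (S\NP)\N
  [2,3] "every" : S\(S\NP)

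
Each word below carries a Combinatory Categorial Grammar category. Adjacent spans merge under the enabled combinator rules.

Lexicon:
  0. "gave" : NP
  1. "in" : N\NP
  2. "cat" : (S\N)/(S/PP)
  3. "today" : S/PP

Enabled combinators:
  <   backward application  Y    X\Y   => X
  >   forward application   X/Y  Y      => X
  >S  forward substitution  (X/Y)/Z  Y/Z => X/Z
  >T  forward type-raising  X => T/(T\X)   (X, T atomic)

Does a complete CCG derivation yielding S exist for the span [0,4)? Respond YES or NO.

YES

[0,4] S   <
  [0,2] N   >
    [0,1] N/(N\NP)   >T
      [0,1] "gave" : NP
    [1,2] "in" : N\NP
  [2,4] S\N   >
    [2,3] "cat" : (S\N)/(S/PP)
    [3,4] "today" : S/PP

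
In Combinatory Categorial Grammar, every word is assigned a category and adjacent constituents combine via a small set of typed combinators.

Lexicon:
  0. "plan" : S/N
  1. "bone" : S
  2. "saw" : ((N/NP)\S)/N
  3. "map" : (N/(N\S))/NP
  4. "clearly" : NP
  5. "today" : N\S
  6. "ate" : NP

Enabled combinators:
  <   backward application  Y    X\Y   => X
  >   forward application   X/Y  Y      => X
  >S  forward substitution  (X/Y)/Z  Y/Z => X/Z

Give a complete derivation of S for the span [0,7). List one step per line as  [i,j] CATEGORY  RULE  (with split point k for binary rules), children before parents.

[0,7] S   >
  [0,1] "plan" : S/N
  [1,7] N   >
    [1,6] N/NP   <
      [1,2] "bone" : S
      [2,6] (N/NP)\S   >
        [2,3] "saw" : ((N/NP)\S)/N
        [3,6] N   >
          [3,5] N/(N\S)   >
            [3,4] "map" : (N/(N\S))/NP
            [4,5] "clearly" : NP
          [5,6] "today" : N\S
    [6,7] "ate" : NP

[0,1] S/N  lex  "plan"
[1,2] S  lex  "bone"
[2,3] ((N/NP)\S)/N  lex  "saw"
[3,4] (N/(N\S))/NP  lex  "map"
[4,5] NP  lex  "clearly"
[3,5] N/(N\S)  >  k=4
[5,6] N\S  lex  "today"
[3,6] N  >  k=5
[2,6] (N/NP)\S  >  k=3
[1,6] N/NP  <  k=2
[6,7] NP  lex  "ate"
[1,7] N  >  k=6
[0,7] S  >  k=1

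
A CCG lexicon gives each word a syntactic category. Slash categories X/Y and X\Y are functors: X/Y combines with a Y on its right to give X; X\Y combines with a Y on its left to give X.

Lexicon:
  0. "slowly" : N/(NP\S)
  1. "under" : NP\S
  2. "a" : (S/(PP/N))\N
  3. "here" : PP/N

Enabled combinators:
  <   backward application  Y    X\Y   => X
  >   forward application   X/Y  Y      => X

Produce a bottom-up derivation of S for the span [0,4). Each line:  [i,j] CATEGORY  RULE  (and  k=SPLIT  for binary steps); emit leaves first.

[0,4] S   >
  [0,3] S/(PP/N)   <
    [0,2] N   >
      [0,1] "slowly" : N/(NP\S)
      [1,2] "under" : NP\S
    [2,3] "a" : (S/(PP/N))\N
  [3,4] "here" : PP/N

[0,1] N/(NP\S)  lex  "slowly"
[1,2] NP\S  lex  "under"
[0,2] N  >  k=1
[2,3] (S/(PP/N))\N  lex  "a"
[0,3] S/(PP/N)  <  k=2
[3,4] PP/N  lex  "here"
[0,4] S  >  k=3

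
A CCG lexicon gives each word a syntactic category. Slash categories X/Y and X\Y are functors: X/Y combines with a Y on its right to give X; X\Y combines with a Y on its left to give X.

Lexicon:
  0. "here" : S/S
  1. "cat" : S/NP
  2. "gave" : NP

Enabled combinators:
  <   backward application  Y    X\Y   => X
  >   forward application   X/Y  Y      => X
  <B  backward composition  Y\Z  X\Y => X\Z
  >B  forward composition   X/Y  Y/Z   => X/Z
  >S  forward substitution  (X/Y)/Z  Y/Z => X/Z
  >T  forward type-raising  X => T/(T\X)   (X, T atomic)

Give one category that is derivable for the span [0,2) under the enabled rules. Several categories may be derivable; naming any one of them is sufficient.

[0,3] S   >
  [0,2] S/NP   >B
    [0,1] "here" : S/S
    [1,2] "cat" : S/NP
  [2,3] "gave" : NP

S/NP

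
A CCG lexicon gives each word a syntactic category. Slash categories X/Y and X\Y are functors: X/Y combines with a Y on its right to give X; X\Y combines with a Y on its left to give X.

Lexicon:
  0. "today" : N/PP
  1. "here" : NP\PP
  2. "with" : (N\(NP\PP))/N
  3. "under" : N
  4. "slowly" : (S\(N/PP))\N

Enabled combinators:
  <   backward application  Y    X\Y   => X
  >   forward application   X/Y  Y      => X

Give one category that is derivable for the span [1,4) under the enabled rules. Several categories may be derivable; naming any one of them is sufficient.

N

[0,5] S   <
  [0,1] "today" : N/PP
  [1,5] S\(N/PP)   <
    [1,4] N   <
      [1,2] "here" : NP\PP
      [2,4] N\(NP\PP)   >
        [2,3] "with" : (N\(NP\PP))/N
        [3,4] "under" : N
    [4,5] "slowly" : (S\(N/PP))\N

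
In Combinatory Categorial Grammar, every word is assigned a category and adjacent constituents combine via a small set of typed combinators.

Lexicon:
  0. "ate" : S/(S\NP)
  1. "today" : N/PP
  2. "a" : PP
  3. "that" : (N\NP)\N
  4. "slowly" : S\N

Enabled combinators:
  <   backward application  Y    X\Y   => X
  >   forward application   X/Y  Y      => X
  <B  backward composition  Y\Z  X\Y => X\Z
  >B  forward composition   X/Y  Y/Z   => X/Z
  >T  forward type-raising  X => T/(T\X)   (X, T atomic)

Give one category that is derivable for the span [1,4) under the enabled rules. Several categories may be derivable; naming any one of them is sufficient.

N\NP

[0,5] S   >
  [0,1] "ate" : S/(S\NP)
  [1,5] S\NP   <B
    [1,4] N\NP   <
      [1,3] N   >
        [1,2] "today" : N/PP
        [2,3] "a" : PP
      [3,4] "that" : (N\NP)\N
    [4,5] "slowly" : S\N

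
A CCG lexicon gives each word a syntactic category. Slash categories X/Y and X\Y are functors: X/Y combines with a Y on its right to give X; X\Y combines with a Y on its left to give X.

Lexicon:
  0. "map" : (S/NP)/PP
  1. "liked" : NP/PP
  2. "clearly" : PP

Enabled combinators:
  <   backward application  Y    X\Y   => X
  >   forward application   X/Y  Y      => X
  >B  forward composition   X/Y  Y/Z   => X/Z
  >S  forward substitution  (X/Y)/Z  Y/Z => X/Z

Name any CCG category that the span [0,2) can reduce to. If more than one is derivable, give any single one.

[0,3] S   >
  [0,2] S/PP   >S
    [0,1] "map" : (S/NP)/PP
    [1,2] "liked" : NP/PP
  [2,3] "clearly" : PP

S/PP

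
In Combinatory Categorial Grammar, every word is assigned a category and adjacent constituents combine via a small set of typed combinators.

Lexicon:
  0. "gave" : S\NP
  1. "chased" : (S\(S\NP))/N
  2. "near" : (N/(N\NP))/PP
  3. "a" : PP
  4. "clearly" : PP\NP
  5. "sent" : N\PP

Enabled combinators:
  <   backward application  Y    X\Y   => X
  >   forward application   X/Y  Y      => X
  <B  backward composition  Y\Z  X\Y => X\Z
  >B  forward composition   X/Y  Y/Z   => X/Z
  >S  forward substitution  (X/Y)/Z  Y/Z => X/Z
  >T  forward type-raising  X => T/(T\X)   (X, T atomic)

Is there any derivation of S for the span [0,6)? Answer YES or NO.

[0,6] S   <
  [0,1] "gave" : S\NP
  [1,6] S\(S\NP)   >
    [1,2] "chased" : (S\(S\NP))/N
    [2,6] N   >
      [2,4] N/(N\NP)   >
        [2,3] "near" : (N/(N\NP))/PP
        [3,4] "a" : PP
      [4,6] N\NP   <B
        [4,5] "clearly" : PP\NP
        [5,6] "sent" : N\PP

YES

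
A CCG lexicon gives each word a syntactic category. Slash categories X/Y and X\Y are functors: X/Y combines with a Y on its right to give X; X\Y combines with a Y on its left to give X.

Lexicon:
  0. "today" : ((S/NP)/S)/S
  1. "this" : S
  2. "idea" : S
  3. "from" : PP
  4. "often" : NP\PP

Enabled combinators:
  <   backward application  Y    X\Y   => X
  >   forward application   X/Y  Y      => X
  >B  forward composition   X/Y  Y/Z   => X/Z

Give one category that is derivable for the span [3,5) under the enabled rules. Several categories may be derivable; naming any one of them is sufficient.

[0,5] S   >
  [0,3] S/NP   >
    [0,2] (S/NP)/S   >
      [0,1] "today" : ((S/NP)/S)/S
      [1,2] "this" : S
    [2,3] "idea" : S
  [3,5] NP   <
    [3,4] "from" : PP
    [4,5] "often" : NP\PP

NP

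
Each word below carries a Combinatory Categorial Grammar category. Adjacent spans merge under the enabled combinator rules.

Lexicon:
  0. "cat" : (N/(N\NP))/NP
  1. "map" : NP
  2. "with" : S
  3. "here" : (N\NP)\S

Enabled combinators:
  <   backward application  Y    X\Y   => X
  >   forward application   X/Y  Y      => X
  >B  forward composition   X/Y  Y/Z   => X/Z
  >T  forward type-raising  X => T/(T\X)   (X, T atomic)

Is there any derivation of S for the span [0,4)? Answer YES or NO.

NO

(N/(N\NP))/NP NP S (N\NP)\S
CKY chart[0,4] = {(N/(N\NP))/(NP\N), N, N/(N\N), NP/(NP\N), PP/(PP\N), S/(S\N)}; S ∉ chart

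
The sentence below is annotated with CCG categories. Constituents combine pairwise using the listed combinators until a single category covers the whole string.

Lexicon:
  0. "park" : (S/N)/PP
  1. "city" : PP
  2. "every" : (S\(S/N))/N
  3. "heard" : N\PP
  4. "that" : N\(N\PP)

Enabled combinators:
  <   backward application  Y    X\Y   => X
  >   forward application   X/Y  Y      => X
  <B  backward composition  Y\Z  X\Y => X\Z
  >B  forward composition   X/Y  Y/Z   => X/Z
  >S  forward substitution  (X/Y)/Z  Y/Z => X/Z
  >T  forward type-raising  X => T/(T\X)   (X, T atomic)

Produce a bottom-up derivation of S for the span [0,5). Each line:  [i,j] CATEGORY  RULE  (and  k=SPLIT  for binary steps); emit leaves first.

[0,5] S   <
  [0,2] S/N   >
    [0,1] "park" : (S/N)/PP
    [1,2] "city" : PP
  [2,5] S\(S/N)   >
    [2,3] "every" : (S\(S/N))/N
    [3,5] N   <
      [3,4] "heard" : N\PP
      [4,5] "that" : N\(N\PP)

[0,1] (S/N)/PP  lex  "park"
[1,2] PP  lex  "city"
[0,2] S/N  >  k=1
[2,3] (S\(S/N))/N  lex  "every"
[3,4] N\PP  lex  "heard"
[4,5] N\(N\PP)  lex  "that"
[3,5] N  <  k=4
[2,5] S\(S/N)  >  k=3
[0,5] S  <  k=2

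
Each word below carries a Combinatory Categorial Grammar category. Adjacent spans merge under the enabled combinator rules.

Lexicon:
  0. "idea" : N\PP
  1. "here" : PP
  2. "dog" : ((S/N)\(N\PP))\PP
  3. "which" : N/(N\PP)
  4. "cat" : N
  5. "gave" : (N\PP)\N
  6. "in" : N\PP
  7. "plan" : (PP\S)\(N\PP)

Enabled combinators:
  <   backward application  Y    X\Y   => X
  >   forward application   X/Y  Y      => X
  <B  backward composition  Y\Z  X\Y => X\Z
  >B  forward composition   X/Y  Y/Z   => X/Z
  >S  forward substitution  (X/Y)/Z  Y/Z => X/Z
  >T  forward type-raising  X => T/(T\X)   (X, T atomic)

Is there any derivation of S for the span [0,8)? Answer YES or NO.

NO

N\PP PP ((S/N)\(N\PP))\PP N/(N\PP) N (N\PP)\N N\PP (PP\S)\(N\PP)
CKY chart[0,8] = {N/(N\PP), NP/(NP\PP), PP, PP/(PP\PP), S/(S\PP)}; S ∉ chart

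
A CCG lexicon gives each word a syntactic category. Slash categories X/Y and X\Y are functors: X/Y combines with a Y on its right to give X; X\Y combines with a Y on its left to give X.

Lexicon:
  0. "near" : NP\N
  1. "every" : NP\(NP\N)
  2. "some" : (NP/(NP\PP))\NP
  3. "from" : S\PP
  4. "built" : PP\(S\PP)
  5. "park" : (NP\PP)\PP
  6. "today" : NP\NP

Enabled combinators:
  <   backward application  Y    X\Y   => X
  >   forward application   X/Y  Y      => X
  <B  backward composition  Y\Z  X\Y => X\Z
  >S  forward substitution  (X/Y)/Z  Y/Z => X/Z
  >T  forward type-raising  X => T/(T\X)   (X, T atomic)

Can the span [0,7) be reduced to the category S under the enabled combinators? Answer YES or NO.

NO

NP\N NP\(NP\N) (NP/(NP\PP))\NP S\PP PP\(S\PP) (NP\PP)\PP NP\NP
CKY chart[0,7] = {N/(N\NP), NP, NP/(NP\NP), PP/(PP\NP), S/(S\NP)}; S ∉ chart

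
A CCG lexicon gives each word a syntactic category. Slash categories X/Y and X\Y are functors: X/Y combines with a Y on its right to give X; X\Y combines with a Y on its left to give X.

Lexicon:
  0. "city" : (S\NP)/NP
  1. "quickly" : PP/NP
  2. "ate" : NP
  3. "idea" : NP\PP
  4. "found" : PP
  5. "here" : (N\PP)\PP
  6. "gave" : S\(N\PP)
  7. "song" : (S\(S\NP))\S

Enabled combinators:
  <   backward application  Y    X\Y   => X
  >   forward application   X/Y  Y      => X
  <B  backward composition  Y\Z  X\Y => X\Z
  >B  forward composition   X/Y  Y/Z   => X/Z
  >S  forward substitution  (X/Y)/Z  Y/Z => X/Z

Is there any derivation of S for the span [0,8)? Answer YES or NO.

[0,8] S   <
  [0,4] S\NP   >
    [0,1] "city" : (S\NP)/NP
    [1,4] NP   <
      [1,3] PP   >
        [1,2] "quickly" : PP/NP
        [2,3] "ate" : NP
      [3,4] "idea" : NP\PP
  [4,8] S\(S\NP)   <
    [4,7] S   <
      [4,5] "found" : PP
      [5,7] S\PP   <B
        [5,6] "here" : (N\PP)\PP
        [6,7] "gave" : S\(N\PP)
    [7,8] "song" : (S\(S\NP))\S

YES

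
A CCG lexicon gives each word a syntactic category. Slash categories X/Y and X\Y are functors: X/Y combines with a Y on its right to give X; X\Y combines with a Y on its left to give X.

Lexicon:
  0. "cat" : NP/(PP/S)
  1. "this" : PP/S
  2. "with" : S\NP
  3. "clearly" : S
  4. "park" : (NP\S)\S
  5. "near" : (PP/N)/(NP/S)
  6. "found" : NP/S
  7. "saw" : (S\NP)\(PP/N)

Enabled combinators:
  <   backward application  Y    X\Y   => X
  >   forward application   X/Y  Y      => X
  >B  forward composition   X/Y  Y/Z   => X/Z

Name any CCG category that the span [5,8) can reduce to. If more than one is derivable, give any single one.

[0,8] S   <
  [0,5] NP   <
    [0,3] S   <
      [0,2] NP   >
        [0,1] "cat" : NP/(PP/S)
        [1,2] "this" : PP/S
      [2,3] "with" : S\NP
    [3,5] NP\S   <
      [3,4] "clearly" : S
      [4,5] "park" : (NP\S)\S
  [5,8] S\NP   <
    [5,7] PP/N   >
      [5,6] "near" : (PP/N)/(NP/S)
      [6,7] "found" : NP/S
    [7,8] "saw" : (S\NP)\(PP/N)

S\NP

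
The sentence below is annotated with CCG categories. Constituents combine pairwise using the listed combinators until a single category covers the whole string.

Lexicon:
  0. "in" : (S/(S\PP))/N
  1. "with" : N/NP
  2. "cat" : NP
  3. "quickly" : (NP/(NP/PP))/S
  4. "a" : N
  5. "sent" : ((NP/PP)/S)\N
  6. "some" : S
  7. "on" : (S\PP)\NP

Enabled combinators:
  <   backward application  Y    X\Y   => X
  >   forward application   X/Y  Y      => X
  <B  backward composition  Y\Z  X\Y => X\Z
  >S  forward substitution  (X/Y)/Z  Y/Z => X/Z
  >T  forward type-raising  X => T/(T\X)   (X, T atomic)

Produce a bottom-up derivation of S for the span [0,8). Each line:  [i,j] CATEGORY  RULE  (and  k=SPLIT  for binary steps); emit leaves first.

[0,1] (S/(S\PP))/N  lex  "in"
[1,2] N/NP  lex  "with"
[2,3] NP  lex  "cat"
[1,3] N  >  k=2
[0,3] S/(S\PP)  >  k=1
[3,4] (NP/(NP/PP))/S  lex  "quickly"
[4,5] N  lex  "a"
[5,6] ((NP/PP)/S)\N  lex  "sent"
[4,6] (NP/PP)/S  <  k=5
[3,6] NP/S  >S  k=4
[6,7] S  lex  "some"
[3,7] NP  >  k=6
[7,8] (S\PP)\NP  lex  "on"
[3,8] S\PP  <  k=7
[0,8] S  >  k=3

[0,8] S   >
  [0,3] S/(S\PP)   >
    [0,1] "in" : (S/(S\PP))/N
    [1,3] N   >
      [1,2] "with" : N/NP
      [2,3] "cat" : NP
  [3,8] S\PP   <
    [3,7] NP   >
      [3,6] NP/S   >S
        [3,4] "quickly" : (NP/(NP/PP))/S
        [4,6] (NP/PP)/S   <
          [4,5] "a" : N
          [5,6] "sent" : ((NP/PP)/S)\N
      [6,7] "some" : S
    [7,8] "on" : (S\PP)\NP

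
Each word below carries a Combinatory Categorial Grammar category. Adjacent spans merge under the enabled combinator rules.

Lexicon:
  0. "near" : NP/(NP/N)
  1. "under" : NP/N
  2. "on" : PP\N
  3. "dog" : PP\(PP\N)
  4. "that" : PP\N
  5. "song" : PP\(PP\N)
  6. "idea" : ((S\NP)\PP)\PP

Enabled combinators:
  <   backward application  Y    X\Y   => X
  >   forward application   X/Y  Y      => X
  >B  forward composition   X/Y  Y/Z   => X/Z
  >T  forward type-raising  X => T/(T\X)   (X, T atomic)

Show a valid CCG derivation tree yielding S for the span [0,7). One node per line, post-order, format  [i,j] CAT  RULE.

[0,7] S   <
  [0,2] NP   >
    [0,1] "near" : NP/(NP/N)
    [1,2] "under" : NP/N
  [2,7] S\NP   <
    [2,4] PP   <
      [2,3] "on" : PP\N
      [3,4] "dog" : PP\(PP\N)
    [4,7] (S\NP)\PP   <
      [4,6] PP   <
        [4,5] "that" : PP\N
        [5,6] "song" : PP\(PP\N)
      [6,7] "idea" : ((S\NP)\PP)\PP

[0,1] NP/(NP/N)  lex  "near"
[1,2] NP/N  lex  "under"
[0,2] NP  >  k=1
[2,3] PP\N  lex  "on"
[3,4] PP\(PP\N)  lex  "dog"
[2,4] PP  <  k=3
[4,5] PP\N  lex  "that"
[5,6] PP\(PP\N)  lex  "song"
[4,6] PP  <  k=5
[6,7] ((S\NP)\PP)\PP  lex  "idea"
[4,7] (S\NP)\PP  <  k=6
[2,7] S\NP  <  k=4
[0,7] S  <  k=2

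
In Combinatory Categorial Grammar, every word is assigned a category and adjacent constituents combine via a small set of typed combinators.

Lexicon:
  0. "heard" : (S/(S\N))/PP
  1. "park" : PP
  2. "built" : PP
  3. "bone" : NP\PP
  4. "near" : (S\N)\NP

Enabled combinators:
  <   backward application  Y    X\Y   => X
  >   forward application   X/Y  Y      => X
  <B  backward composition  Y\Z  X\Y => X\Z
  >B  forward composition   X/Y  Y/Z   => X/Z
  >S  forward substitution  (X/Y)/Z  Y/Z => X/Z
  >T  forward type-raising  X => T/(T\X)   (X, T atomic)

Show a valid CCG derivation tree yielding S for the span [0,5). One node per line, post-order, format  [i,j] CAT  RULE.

[0,1] (S/(S\N))/PP  lex  "heard"
[1,2] PP  lex  "park"
[0,2] S/(S\N)  >  k=1
[2,3] PP  lex  "built"
[3,4] NP\PP  lex  "bone"
[2,4] NP  <  k=3
[4,5] (S\N)\NP  lex  "near"
[2,5] S\N  <  k=4
[0,5] S  >  k=2

[0,5] S   >
  [0,2] S/(S\N)   >
    [0,1] "heard" : (S/(S\N))/PP
    [1,2] "park" : PP
  [2,5] S\N   <
    [2,4] NP   <
      [2,3] "built" : PP
      [3,4] "bone" : NP\PP
    [4,5] "near" : (S\N)\NP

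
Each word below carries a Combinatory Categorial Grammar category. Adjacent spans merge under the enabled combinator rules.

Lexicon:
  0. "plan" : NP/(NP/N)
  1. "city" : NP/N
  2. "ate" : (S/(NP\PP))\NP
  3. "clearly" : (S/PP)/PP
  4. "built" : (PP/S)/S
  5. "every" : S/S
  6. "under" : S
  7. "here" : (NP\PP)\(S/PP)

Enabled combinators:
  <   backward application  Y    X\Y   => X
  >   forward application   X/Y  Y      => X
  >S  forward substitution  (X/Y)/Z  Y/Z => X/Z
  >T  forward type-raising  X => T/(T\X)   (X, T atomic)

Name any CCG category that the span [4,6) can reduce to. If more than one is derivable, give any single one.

[0,8] S   >
  [0,3] S/(NP\PP)   <
    [0,2] NP   >
      [0,1] "plan" : NP/(NP/N)
      [1,2] "city" : NP/N
    [2,3] "ate" : (S/(NP\PP))\NP
  [3,8] NP\PP   <
    [3,7] S/PP   >
      [3,4] "clearly" : (S/PP)/PP
      [4,7] PP   >
        [4,6] PP/S   >S
          [4,5] "built" : (PP/S)/S
          [5,6] "every" : S/S
        [6,7] "under" : S
    [7,8] "here" : (NP\PP)\(S/PP)

PP/S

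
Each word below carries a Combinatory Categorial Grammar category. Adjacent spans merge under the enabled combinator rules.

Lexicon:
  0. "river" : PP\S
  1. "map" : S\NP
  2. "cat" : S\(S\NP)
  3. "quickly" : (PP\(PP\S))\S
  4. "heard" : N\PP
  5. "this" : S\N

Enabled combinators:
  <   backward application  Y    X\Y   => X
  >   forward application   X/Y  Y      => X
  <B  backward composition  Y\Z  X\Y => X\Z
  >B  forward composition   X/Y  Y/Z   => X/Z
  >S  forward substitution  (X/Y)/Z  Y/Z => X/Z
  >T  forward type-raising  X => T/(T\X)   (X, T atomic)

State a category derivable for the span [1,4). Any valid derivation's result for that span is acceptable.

[0,6] S   <
  [0,5] N   <
    [0,4] PP   <
      [0,1] "river" : PP\S
      [1,4] PP\(PP\S)   <
        [1,3] S   <
          [1,2] "map" : S\NP
          [2,3] "cat" : S\(S\NP)
        [3,4] "quickly" : (PP\(PP\S))\S
    [4,5] "heard" : N\PP
  [5,6] "this" : S\N

PP\(PP\S)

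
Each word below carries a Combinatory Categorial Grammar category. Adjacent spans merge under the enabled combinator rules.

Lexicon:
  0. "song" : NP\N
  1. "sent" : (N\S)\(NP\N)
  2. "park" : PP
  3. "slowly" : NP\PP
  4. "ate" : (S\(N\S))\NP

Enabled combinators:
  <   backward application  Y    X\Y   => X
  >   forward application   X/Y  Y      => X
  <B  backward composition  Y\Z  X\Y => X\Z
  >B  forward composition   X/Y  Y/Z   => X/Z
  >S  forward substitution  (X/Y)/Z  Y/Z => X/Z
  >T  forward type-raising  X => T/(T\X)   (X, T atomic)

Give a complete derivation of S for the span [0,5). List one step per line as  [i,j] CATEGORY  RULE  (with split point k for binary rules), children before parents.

[0,5] S   <
  [0,2] N\S   <
    [0,1] "song" : NP\N
    [1,2] "sent" : (N\S)\(NP\N)
  [2,5] S\(N\S)   <
    [2,4] NP   <
      [2,3] "park" : PP
      [3,4] "slowly" : NP\PP
    [4,5] "ate" : (S\(N\S))\NP

[0,1] NP\N  lex  "song"
[1,2] (N\S)\(NP\N)  lex  "sent"
[0,2] N\S  <  k=1
[2,3] PP  lex  "park"
[3,4] NP\PP  lex  "slowly"
[2,4] NP  <  k=3
[4,5] (S\(N\S))\NP  lex  "ate"
[2,5] S\(N\S)  <  k=4
[0,5] S  <  k=2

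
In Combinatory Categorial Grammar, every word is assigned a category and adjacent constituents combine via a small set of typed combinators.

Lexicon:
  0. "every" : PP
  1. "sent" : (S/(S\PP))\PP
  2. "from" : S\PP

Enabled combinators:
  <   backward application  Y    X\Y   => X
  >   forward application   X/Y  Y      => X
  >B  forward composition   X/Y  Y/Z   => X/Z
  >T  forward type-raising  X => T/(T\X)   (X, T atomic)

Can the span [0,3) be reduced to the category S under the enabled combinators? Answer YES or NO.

YES

[0,3] S   >
  [0,2] S/(S\PP)   <
    [0,1] "every" : PP
    [1,2] "sent" : (S/(S\PP))\PP
  [2,3] "from" : S\PP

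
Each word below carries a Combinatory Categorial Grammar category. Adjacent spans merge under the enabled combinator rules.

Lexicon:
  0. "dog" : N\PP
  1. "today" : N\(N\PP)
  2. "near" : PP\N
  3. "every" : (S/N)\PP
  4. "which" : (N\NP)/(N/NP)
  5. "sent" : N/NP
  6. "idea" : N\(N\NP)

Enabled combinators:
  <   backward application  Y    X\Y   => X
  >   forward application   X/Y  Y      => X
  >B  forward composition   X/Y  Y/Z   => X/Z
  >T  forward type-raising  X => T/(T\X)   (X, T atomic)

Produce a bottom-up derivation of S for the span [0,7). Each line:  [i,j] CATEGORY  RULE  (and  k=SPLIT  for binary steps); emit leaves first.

[0,7] S   >
  [0,4] S/N   <
    [0,3] PP   <
      [0,2] N   <
        [0,1] "dog" : N\PP
        [1,2] "today" : N\(N\PP)
      [2,3] "near" : PP\N
    [3,4] "every" : (S/N)\PP
  [4,7] N   <
    [4,6] N\NP   >
      [4,5] "which" : (N\NP)/(N/NP)
      [5,6] "sent" : N/NP
    [6,7] "idea" : N\(N\NP)

[0,1] N\PP  lex  "dog"
[1,2] N\(N\PP)  lex  "today"
[0,2] N  <  k=1
[2,3] PP\N  lex  "near"
[0,3] PP  <  k=2
[3,4] (S/N)\PP  lex  "every"
[0,4] S/N  <  k=3
[4,5] (N\NP)/(N/NP)  lex  "which"
[5,6] N/NP  lex  "sent"
[4,6] N\NP  >  k=5
[6,7] N\(N\NP)  lex  "idea"
[4,7] N  <  k=6
[0,7] S  >  k=4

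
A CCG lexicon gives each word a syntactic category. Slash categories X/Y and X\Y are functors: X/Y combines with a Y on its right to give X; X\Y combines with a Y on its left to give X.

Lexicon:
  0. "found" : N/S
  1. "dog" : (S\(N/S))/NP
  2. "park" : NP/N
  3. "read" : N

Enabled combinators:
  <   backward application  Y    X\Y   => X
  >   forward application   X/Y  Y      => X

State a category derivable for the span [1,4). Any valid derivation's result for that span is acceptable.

[0,4] S   <
  [0,1] "found" : N/S
  [1,4] S\(N/S)   >
    [1,2] "dog" : (S\(N/S))/NP
    [2,4] NP   >
      [2,3] "park" : NP/N
      [3,4] "read" : N

S\(N/S)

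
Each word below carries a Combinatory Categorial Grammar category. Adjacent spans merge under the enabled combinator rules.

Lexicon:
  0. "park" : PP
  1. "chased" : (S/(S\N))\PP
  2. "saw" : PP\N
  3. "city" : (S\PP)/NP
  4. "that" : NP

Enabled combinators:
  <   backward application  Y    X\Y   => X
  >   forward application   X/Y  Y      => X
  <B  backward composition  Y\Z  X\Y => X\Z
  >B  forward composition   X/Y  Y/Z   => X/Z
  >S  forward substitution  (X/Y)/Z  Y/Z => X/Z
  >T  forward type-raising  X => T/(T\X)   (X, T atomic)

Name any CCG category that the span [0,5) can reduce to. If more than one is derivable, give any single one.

S

[0,5] S   >
  [0,2] S/(S\N)   <
    [0,1] "park" : PP
    [1,2] "chased" : (S/(S\N))\PP
  [2,5] S\N   <B
    [2,3] "saw" : PP\N
    [3,5] S\PP   >
      [3,4] "city" : (S\PP)/NP
      [4,5] "that" : NP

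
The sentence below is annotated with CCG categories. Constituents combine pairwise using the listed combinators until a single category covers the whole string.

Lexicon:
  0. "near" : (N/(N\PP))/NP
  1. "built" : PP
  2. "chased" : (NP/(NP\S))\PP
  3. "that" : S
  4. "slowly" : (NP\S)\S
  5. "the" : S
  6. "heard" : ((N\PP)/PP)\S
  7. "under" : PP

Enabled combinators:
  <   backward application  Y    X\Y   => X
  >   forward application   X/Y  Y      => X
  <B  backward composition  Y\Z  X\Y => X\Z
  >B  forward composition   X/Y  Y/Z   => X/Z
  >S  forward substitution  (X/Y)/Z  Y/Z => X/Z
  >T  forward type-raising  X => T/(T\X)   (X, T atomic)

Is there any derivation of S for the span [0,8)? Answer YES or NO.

(N/(N\PP))/NP PP (NP/(NP\S))\PP S (NP\S)\S S ((N\PP)/PP)\S PP
CKY chart[0,8] = {N, N/(N\N), N/(PP\PP), NP/(NP\N), PP/(PP\N), S/(S\N)}; S ∉ chart

NO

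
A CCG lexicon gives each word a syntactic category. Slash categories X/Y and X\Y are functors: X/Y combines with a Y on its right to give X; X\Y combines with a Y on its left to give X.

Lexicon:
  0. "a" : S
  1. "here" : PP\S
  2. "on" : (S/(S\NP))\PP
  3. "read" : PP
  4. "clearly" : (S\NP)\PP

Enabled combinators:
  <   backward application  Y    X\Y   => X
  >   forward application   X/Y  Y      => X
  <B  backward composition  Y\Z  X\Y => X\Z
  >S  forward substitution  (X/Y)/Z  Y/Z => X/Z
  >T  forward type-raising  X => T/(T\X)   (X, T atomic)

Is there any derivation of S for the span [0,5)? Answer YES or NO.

[0,5] S   >
  [0,3] S/(S\NP)   <
    [0,2] PP   >
      [0,1] PP/(PP\S)   >T
        [0,1] "a" : S
      [1,2] "here" : PP\S
    [2,3] "on" : (S/(S\NP))\PP
  [3,5] S\NP   <
    [3,4] "read" : PP
    [4,5] "clearly" : (S\NP)\PP

YES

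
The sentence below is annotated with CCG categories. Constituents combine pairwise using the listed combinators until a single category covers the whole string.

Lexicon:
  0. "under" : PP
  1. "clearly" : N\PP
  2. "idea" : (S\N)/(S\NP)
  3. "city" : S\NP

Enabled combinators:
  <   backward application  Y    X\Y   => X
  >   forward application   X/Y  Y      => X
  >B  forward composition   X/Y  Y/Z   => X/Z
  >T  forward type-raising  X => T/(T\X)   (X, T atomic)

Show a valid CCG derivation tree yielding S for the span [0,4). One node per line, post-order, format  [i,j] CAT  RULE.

[0,1] PP  lex  "under"
[1,2] N\PP  lex  "clearly"
[0,2] N  <  k=1
[2,3] (S\N)/(S\NP)  lex  "idea"
[3,4] S\NP  lex  "city"
[2,4] S\N  >  k=3
[0,4] S  <  k=2

[0,4] S   <
  [0,2] N   <
    [0,1] "under" : PP
    [1,2] "clearly" : N\PP
  [2,4] S\N   >
    [2,3] "idea" : (S\N)/(S\NP)
    [3,4] "city" : S\NP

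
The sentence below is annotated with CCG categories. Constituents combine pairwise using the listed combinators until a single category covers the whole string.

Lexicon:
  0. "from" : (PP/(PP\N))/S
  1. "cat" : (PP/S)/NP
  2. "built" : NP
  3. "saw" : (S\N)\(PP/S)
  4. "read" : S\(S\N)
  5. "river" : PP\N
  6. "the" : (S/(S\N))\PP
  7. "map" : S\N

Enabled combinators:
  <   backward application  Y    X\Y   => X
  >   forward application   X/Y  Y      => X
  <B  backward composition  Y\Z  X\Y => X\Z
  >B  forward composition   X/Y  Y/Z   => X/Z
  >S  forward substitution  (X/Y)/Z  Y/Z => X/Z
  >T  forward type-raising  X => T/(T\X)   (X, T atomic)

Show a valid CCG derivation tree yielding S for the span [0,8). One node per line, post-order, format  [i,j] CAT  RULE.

[0,8] S   >
  [0,7] S/(S\N)   <
    [0,6] PP   >
      [0,5] PP/(PP\N)   >
        [0,1] "from" : (PP/(PP\N))/S
        [1,5] S   <
          [1,4] S\N   <
            [1,3] PP/S   >
              [1,2] "cat" : (PP/S)/NP
              [2,3] "built" : NP
            [3,4] "saw" : (S\N)\(PP/S)
          [4,5] "read" : S\(S\N)
      [5,6] "river" : PP\N
    [6,7] "the" : (S/(S\N))\PP
  [7,8] "map" : S\N

[0,1] (PP/(PP\N))/S  lex  "from"
[1,2] (PP/S)/NP  lex  "cat"
[2,3] NP  lex  "built"
[1,3] PP/S  >  k=2
[3,4] (S\N)\(PP/S)  lex  "saw"
[1,4] S\N  <  k=3
[4,5] S\(S\N)  lex  "read"
[1,5] S  <  k=4
[0,5] PP/(PP\N)  >  k=1
[5,6] PP\N  lex  "river"
[0,6] PP  >  k=5
[6,7] (S/(S\N))\PP  lex  "the"
[0,7] S/(S\N)  <  k=6
[7,8] S\N  lex  "map"
[0,8] S  >  k=7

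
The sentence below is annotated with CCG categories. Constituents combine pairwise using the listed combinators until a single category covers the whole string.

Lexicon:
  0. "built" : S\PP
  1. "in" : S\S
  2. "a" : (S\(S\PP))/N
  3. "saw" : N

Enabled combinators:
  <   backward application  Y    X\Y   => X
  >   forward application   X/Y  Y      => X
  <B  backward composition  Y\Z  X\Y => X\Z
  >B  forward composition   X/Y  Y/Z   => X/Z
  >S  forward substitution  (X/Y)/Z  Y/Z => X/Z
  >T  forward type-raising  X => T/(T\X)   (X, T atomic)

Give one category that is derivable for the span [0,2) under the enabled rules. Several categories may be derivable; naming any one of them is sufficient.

S\PP

[0,4] S   <
  [0,2] S\PP   <B
    [0,1] "built" : S\PP
    [1,2] "in" : S\S
  [2,4] S\(S\PP)   >
    [2,3] "a" : (S\(S\PP))/N
    [3,4] "saw" : N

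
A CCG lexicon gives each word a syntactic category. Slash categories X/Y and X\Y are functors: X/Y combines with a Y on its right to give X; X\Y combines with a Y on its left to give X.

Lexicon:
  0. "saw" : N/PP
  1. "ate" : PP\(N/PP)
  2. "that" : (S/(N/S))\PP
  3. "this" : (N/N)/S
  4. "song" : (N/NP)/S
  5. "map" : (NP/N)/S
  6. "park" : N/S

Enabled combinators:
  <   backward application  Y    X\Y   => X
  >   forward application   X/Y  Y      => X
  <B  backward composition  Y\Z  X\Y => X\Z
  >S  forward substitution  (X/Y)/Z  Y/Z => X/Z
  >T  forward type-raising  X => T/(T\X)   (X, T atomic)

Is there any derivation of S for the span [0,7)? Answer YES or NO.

YES

[0,7] S   >
  [0,3] S/(N/S)   <
    [0,2] PP   <
      [0,1] "saw" : N/PP
      [1,2] "ate" : PP\(N/PP)
    [2,3] "that" : (S/(N/S))\PP
  [3,7] N/S   >S
    [3,4] "this" : (N/N)/S
    [4,7] N/S   >S
      [4,5] "song" : (N/NP)/S
      [5,7] NP/S   >S
        [5,6] "map" : (NP/N)/S
        [6,7] "park" : N/S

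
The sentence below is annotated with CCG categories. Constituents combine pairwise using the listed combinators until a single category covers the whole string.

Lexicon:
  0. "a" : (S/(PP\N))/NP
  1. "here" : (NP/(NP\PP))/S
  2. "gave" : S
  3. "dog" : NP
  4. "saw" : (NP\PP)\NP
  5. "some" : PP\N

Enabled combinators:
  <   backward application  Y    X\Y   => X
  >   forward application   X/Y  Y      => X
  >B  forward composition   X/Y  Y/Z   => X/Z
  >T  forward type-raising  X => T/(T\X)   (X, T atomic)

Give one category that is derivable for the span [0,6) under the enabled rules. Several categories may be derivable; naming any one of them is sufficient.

S

[0,6] S   >
  [0,5] S/(PP\N)   >
    [0,1] "a" : (S/(PP\N))/NP
    [1,5] NP   >
      [1,3] NP/(NP\PP)   >
        [1,2] "here" : (NP/(NP\PP))/S
        [2,3] "gave" : S
      [3,5] NP\PP   <
        [3,4] "dog" : NP
        [4,5] "saw" : (NP\PP)\NP
  [5,6] "some" : PP\N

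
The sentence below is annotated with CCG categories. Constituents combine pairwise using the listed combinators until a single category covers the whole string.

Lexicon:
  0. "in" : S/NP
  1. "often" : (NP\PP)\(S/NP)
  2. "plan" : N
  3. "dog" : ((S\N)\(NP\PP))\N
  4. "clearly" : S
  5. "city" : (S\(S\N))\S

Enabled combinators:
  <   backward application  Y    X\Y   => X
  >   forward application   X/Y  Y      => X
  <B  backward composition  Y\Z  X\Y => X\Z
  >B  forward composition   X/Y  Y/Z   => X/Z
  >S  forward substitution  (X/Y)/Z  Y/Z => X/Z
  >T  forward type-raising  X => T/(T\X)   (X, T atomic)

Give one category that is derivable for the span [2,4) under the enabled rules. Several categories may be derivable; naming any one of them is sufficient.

(S\N)\(NP\PP)

[0,6] S   <
  [0,4] S\N   <
    [0,2] NP\PP   <
      [0,1] "in" : S/NP
      [1,2] "often" : (NP\PP)\(S/NP)
    [2,4] (S\N)\(NP\PP)   <
      [2,3] "plan" : N
      [3,4] "dog" : ((S\N)\(NP\PP))\N
  [4,6] S\(S\N)   <
    [4,5] "clearly" : S
    [5,6] "city" : (S\(S\N))\S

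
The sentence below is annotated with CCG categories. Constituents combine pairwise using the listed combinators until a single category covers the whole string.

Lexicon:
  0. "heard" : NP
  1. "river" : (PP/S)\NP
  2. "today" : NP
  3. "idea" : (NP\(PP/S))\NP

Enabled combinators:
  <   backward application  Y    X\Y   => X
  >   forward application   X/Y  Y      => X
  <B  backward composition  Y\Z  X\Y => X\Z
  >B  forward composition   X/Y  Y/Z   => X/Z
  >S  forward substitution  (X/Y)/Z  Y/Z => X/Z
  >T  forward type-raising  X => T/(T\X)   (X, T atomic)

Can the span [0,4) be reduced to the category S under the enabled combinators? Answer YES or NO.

NO

NP (PP/S)\NP NP (NP\(PP/S))\NP
CKY chart[0,4] = {N/(N\NP), NP, NP/(NP\NP), PP/(PP\NP), S/(S\NP)}; S ∉ chart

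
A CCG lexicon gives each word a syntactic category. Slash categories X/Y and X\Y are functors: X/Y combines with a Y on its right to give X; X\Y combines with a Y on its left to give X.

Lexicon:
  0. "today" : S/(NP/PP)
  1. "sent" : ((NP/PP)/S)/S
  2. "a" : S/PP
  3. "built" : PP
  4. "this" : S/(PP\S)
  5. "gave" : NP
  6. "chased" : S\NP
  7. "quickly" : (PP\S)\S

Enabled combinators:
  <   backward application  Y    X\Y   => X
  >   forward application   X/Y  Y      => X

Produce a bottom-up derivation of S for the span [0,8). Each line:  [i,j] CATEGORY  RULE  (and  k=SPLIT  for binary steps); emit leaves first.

[0,8] S   >
  [0,1] "today" : S/(NP/PP)
  [1,8] NP/PP   >
    [1,4] (NP/PP)/S   >
      [1,2] "sent" : ((NP/PP)/S)/S
      [2,4] S   >
        [2,3] "a" : S/PP
        [3,4] "built" : PP
    [4,8] S   >
      [4,5] "this" : S/(PP\S)
      [5,8] PP\S   <
        [5,7] S   <
          [5,6] "gave" : NP
          [6,7] "chased" : S\NP
        [7,8] "quickly" : (PP\S)\S

[0,1] S/(NP/PP)  lex  "today"
[1,2] ((NP/PP)/S)/S  lex  "sent"
[2,3] S/PP  lex  "a"
[3,4] PP  lex  "built"
[2,4] S  >  k=3
[1,4] (NP/PP)/S  >  k=2
[4,5] S/(PP\S)  lex  "this"
[5,6] NP  lex  "gave"
[6,7] S\NP  lex  "chased"
[5,7] S  <  k=6
[7,8] (PP\S)\S  lex  "quickly"
[5,8] PP\S  <  k=7
[4,8] S  >  k=5
[1,8] NP/PP  >  k=4
[0,8] S  >  k=1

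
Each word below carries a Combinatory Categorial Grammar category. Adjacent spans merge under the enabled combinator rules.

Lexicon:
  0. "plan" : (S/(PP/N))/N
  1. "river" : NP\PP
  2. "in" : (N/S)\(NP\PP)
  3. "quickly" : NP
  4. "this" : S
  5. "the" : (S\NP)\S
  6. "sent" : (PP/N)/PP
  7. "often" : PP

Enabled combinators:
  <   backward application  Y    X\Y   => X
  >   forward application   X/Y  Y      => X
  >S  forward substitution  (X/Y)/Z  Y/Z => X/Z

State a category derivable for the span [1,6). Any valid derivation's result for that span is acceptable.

[0,8] S   >
  [0,6] S/(PP/N)   >
    [0,1] "plan" : (S/(PP/N))/N
    [1,6] N   >
      [1,3] N/S   <
        [1,2] "river" : NP\PP
        [2,3] "in" : (N/S)\(NP\PP)
      [3,6] S   <
        [3,4] "quickly" : NP
        [4,6] S\NP   <
          [4,5] "this" : S
          [5,6] "the" : (S\NP)\S
  [6,8] PP/N   >
    [6,7] "sent" : (PP/N)/PP
    [7,8] "often" : PP

N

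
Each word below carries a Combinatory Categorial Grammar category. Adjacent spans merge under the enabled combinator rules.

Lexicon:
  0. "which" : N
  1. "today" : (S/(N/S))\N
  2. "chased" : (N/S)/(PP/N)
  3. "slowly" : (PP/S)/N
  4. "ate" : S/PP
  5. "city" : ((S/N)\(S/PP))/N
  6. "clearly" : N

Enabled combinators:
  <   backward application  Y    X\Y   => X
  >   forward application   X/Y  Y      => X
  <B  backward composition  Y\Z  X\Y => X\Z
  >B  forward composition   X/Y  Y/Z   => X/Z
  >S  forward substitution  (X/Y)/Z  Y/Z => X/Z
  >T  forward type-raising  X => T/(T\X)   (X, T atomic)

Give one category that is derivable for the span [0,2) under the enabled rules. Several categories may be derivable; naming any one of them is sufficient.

S/(N/S)

[0,7] S   >
  [0,2] S/(N/S)   <
    [0,1] "which" : N
    [1,2] "today" : (S/(N/S))\N
  [2,7] N/S   >
    [2,3] "chased" : (N/S)/(PP/N)
    [3,7] PP/N   >S
      [3,4] "slowly" : (PP/S)/N
      [4,7] S/N   <
        [4,5] "ate" : S/PP
        [5,7] (S/N)\(S/PP)   >
          [5,6] "city" : ((S/N)\(S/PP))/N
          [6,7] "clearly" : N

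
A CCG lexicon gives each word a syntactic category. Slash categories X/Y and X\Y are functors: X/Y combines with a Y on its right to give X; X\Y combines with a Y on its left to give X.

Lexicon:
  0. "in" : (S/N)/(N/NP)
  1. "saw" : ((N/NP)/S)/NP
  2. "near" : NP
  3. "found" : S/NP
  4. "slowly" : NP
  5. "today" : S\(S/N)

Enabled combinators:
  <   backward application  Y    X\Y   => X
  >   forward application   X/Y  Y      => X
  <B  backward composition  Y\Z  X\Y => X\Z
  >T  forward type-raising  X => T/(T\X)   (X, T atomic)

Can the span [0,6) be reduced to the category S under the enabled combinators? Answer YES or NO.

YES

[0,6] S   <
  [0,5] S/N   >
    [0,1] "in" : (S/N)/(N/NP)
    [1,5] N/NP   >
      [1,3] (N/NP)/S   >
        [1,2] "saw" : ((N/NP)/S)/NP
        [2,3] "near" : NP
      [3,5] S   >
        [3,4] "found" : S/NP
        [4,5] "slowly" : NP
  [5,6] "today" : S\(S/N)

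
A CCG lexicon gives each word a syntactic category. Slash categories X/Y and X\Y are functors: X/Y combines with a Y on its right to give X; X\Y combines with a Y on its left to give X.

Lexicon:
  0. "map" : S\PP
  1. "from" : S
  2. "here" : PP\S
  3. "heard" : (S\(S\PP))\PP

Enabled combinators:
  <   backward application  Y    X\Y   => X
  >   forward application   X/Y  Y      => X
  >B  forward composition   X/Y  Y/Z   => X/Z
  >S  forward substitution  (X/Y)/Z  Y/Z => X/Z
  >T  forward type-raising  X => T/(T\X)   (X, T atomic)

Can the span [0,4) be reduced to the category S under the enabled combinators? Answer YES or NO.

YES

[0,4] S   <
  [0,1] "map" : S\PP
  [1,4] S\(S\PP)   <
    [1,3] PP   <
      [1,2] "from" : S
      [2,3] "here" : PP\S
    [3,4] "heard" : (S\(S\PP))\PP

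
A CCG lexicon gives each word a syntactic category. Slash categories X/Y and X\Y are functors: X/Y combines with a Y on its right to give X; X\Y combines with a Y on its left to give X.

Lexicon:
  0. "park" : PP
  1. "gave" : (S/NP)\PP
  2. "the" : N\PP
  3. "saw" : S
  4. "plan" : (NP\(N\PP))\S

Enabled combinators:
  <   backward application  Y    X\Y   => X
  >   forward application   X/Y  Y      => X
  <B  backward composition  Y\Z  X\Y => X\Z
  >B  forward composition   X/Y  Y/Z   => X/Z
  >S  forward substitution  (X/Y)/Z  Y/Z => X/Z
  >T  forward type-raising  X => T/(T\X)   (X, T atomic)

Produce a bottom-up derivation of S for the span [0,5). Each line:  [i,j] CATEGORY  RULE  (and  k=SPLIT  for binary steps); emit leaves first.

[0,5] S   >
  [0,2] S/NP   <
    [0,1] "park" : PP
    [1,2] "gave" : (S/NP)\PP
  [2,5] NP   <
    [2,3] "the" : N\PP
    [3,5] NP\(N\PP)   <
      [3,4] "saw" : S
      [4,5] "plan" : (NP\(N\PP))\S

[0,1] PP  lex  "park"
[1,2] (S/NP)\PP  lex  "gave"
[0,2] S/NP  <  k=1
[2,3] N\PP  lex  "the"
[3,4] S  lex  "saw"
[4,5] (NP\(N\PP))\S  lex  "plan"
[3,5] NP\(N\PP)  <  k=4
[2,5] NP  <  k=3
[0,5] S  >  k=2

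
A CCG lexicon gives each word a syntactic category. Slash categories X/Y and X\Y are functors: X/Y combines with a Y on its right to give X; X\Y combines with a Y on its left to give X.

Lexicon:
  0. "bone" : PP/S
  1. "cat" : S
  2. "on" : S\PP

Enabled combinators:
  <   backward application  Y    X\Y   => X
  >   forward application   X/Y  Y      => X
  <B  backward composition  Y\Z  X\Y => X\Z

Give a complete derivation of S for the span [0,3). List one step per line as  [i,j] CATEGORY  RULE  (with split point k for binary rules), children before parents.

[0,3] S   <
  [0,2] PP   >
    [0,1] "bone" : PP/S
    [1,2] "cat" : S
  [2,3] "on" : S\PP

[0,1] PP/S  lex  "bone"
[1,2] S  lex  "cat"
[0,2] PP  >  k=1
[2,3] S\PP  lex  "on"
[0,3] S  <  k=2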